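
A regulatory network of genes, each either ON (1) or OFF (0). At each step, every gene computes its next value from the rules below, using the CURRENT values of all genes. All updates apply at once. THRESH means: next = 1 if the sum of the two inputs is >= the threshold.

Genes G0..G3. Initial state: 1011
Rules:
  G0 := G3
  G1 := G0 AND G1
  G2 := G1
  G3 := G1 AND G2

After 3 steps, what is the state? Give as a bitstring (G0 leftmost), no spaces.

Step 1: G0=G3=1 G1=G0&G1=1&0=0 G2=G1=0 G3=G1&G2=0&1=0 -> 1000
Step 2: G0=G3=0 G1=G0&G1=1&0=0 G2=G1=0 G3=G1&G2=0&0=0 -> 0000
Step 3: G0=G3=0 G1=G0&G1=0&0=0 G2=G1=0 G3=G1&G2=0&0=0 -> 0000

0000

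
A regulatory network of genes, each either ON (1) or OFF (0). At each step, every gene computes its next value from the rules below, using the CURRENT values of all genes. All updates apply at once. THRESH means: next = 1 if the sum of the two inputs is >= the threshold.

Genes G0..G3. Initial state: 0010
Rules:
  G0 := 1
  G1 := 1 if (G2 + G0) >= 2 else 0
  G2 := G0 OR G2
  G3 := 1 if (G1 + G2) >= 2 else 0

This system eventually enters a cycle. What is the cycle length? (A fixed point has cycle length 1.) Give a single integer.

Answer: 1

Derivation:
Step 0: 0010
Step 1: G0=1(const) G1=(1+0>=2)=0 G2=G0|G2=0|1=1 G3=(0+1>=2)=0 -> 1010
Step 2: G0=1(const) G1=(1+1>=2)=1 G2=G0|G2=1|1=1 G3=(0+1>=2)=0 -> 1110
Step 3: G0=1(const) G1=(1+1>=2)=1 G2=G0|G2=1|1=1 G3=(1+1>=2)=1 -> 1111
Step 4: G0=1(const) G1=(1+1>=2)=1 G2=G0|G2=1|1=1 G3=(1+1>=2)=1 -> 1111
State from step 4 equals state from step 3 -> cycle length 1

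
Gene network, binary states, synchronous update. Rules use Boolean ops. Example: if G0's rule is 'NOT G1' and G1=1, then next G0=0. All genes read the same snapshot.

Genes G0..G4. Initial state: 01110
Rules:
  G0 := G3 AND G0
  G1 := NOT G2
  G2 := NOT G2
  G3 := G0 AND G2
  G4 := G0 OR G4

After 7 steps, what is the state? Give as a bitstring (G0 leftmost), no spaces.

Step 1: G0=G3&G0=1&0=0 G1=NOT G2=NOT 1=0 G2=NOT G2=NOT 1=0 G3=G0&G2=0&1=0 G4=G0|G4=0|0=0 -> 00000
Step 2: G0=G3&G0=0&0=0 G1=NOT G2=NOT 0=1 G2=NOT G2=NOT 0=1 G3=G0&G2=0&0=0 G4=G0|G4=0|0=0 -> 01100
Step 3: G0=G3&G0=0&0=0 G1=NOT G2=NOT 1=0 G2=NOT G2=NOT 1=0 G3=G0&G2=0&1=0 G4=G0|G4=0|0=0 -> 00000
Step 4: G0=G3&G0=0&0=0 G1=NOT G2=NOT 0=1 G2=NOT G2=NOT 0=1 G3=G0&G2=0&0=0 G4=G0|G4=0|0=0 -> 01100
Step 5: G0=G3&G0=0&0=0 G1=NOT G2=NOT 1=0 G2=NOT G2=NOT 1=0 G3=G0&G2=0&1=0 G4=G0|G4=0|0=0 -> 00000
Step 6: G0=G3&G0=0&0=0 G1=NOT G2=NOT 0=1 G2=NOT G2=NOT 0=1 G3=G0&G2=0&0=0 G4=G0|G4=0|0=0 -> 01100
Step 7: G0=G3&G0=0&0=0 G1=NOT G2=NOT 1=0 G2=NOT G2=NOT 1=0 G3=G0&G2=0&1=0 G4=G0|G4=0|0=0 -> 00000

00000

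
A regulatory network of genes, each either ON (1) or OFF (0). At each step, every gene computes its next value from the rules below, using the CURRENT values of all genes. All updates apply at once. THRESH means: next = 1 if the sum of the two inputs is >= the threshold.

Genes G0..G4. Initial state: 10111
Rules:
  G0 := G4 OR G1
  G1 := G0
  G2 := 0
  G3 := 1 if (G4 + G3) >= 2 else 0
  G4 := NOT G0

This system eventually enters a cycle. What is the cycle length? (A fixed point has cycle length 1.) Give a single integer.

Step 0: 10111
Step 1: G0=G4|G1=1|0=1 G1=G0=1 G2=0(const) G3=(1+1>=2)=1 G4=NOT G0=NOT 1=0 -> 11010
Step 2: G0=G4|G1=0|1=1 G1=G0=1 G2=0(const) G3=(0+1>=2)=0 G4=NOT G0=NOT 1=0 -> 11000
Step 3: G0=G4|G1=0|1=1 G1=G0=1 G2=0(const) G3=(0+0>=2)=0 G4=NOT G0=NOT 1=0 -> 11000
State from step 3 equals state from step 2 -> cycle length 1

Answer: 1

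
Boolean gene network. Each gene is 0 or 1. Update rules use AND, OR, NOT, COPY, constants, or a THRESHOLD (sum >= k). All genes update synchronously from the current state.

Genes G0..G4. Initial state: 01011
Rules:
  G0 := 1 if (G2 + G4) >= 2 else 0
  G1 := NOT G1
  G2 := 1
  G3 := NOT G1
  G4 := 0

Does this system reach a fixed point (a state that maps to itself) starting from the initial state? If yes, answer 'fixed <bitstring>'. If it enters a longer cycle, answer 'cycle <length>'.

Step 0: 01011
Step 1: G0=(0+1>=2)=0 G1=NOT G1=NOT 1=0 G2=1(const) G3=NOT G1=NOT 1=0 G4=0(const) -> 00100
Step 2: G0=(1+0>=2)=0 G1=NOT G1=NOT 0=1 G2=1(const) G3=NOT G1=NOT 0=1 G4=0(const) -> 01110
Step 3: G0=(1+0>=2)=0 G1=NOT G1=NOT 1=0 G2=1(const) G3=NOT G1=NOT 1=0 G4=0(const) -> 00100
Cycle of length 2 starting at step 1 -> no fixed point

Answer: cycle 2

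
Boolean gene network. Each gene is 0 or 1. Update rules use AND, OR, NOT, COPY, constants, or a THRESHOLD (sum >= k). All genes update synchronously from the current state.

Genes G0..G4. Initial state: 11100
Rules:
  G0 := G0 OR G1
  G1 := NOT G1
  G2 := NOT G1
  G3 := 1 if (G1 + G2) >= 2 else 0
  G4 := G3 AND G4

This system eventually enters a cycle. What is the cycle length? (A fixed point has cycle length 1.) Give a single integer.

Answer: 2

Derivation:
Step 0: 11100
Step 1: G0=G0|G1=1|1=1 G1=NOT G1=NOT 1=0 G2=NOT G1=NOT 1=0 G3=(1+1>=2)=1 G4=G3&G4=0&0=0 -> 10010
Step 2: G0=G0|G1=1|0=1 G1=NOT G1=NOT 0=1 G2=NOT G1=NOT 0=1 G3=(0+0>=2)=0 G4=G3&G4=1&0=0 -> 11100
State from step 2 equals state from step 0 -> cycle length 2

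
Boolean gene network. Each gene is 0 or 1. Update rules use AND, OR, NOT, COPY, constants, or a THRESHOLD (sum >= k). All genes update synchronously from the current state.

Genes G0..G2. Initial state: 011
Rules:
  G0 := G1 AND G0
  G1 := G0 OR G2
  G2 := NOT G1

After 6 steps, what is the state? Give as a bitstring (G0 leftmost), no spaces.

Step 1: G0=G1&G0=1&0=0 G1=G0|G2=0|1=1 G2=NOT G1=NOT 1=0 -> 010
Step 2: G0=G1&G0=1&0=0 G1=G0|G2=0|0=0 G2=NOT G1=NOT 1=0 -> 000
Step 3: G0=G1&G0=0&0=0 G1=G0|G2=0|0=0 G2=NOT G1=NOT 0=1 -> 001
Step 4: G0=G1&G0=0&0=0 G1=G0|G2=0|1=1 G2=NOT G1=NOT 0=1 -> 011
Step 5: G0=G1&G0=1&0=0 G1=G0|G2=0|1=1 G2=NOT G1=NOT 1=0 -> 010
Step 6: G0=G1&G0=1&0=0 G1=G0|G2=0|0=0 G2=NOT G1=NOT 1=0 -> 000

000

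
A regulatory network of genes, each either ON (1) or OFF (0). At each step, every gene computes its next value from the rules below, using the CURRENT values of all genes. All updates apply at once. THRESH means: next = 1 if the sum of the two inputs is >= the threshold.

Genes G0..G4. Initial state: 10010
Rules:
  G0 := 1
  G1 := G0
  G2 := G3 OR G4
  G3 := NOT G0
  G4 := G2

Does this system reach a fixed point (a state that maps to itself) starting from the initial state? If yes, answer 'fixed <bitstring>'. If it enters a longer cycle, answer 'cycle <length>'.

Answer: cycle 2

Derivation:
Step 0: 10010
Step 1: G0=1(const) G1=G0=1 G2=G3|G4=1|0=1 G3=NOT G0=NOT 1=0 G4=G2=0 -> 11100
Step 2: G0=1(const) G1=G0=1 G2=G3|G4=0|0=0 G3=NOT G0=NOT 1=0 G4=G2=1 -> 11001
Step 3: G0=1(const) G1=G0=1 G2=G3|G4=0|1=1 G3=NOT G0=NOT 1=0 G4=G2=0 -> 11100
Cycle of length 2 starting at step 1 -> no fixed point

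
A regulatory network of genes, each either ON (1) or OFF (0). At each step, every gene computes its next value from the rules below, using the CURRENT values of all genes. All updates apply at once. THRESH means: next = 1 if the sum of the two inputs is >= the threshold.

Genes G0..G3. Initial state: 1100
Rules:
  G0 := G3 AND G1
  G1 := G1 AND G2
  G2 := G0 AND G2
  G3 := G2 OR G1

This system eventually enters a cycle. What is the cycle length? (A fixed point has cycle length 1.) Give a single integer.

Answer: 1

Derivation:
Step 0: 1100
Step 1: G0=G3&G1=0&1=0 G1=G1&G2=1&0=0 G2=G0&G2=1&0=0 G3=G2|G1=0|1=1 -> 0001
Step 2: G0=G3&G1=1&0=0 G1=G1&G2=0&0=0 G2=G0&G2=0&0=0 G3=G2|G1=0|0=0 -> 0000
Step 3: G0=G3&G1=0&0=0 G1=G1&G2=0&0=0 G2=G0&G2=0&0=0 G3=G2|G1=0|0=0 -> 0000
State from step 3 equals state from step 2 -> cycle length 1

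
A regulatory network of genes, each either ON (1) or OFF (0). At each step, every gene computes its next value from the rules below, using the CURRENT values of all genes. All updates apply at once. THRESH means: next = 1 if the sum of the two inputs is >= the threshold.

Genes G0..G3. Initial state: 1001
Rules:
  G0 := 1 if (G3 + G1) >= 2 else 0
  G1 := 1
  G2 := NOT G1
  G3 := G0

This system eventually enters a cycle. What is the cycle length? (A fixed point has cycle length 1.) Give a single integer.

Answer: 2

Derivation:
Step 0: 1001
Step 1: G0=(1+0>=2)=0 G1=1(const) G2=NOT G1=NOT 0=1 G3=G0=1 -> 0111
Step 2: G0=(1+1>=2)=1 G1=1(const) G2=NOT G1=NOT 1=0 G3=G0=0 -> 1100
Step 3: G0=(0+1>=2)=0 G1=1(const) G2=NOT G1=NOT 1=0 G3=G0=1 -> 0101
Step 4: G0=(1+1>=2)=1 G1=1(const) G2=NOT G1=NOT 1=0 G3=G0=0 -> 1100
State from step 4 equals state from step 2 -> cycle length 2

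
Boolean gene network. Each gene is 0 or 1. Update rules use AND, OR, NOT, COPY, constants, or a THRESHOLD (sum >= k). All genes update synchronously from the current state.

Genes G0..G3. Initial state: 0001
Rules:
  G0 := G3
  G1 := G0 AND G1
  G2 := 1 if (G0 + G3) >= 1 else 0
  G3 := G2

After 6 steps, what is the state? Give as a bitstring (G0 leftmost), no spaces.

Step 1: G0=G3=1 G1=G0&G1=0&0=0 G2=(0+1>=1)=1 G3=G2=0 -> 1010
Step 2: G0=G3=0 G1=G0&G1=1&0=0 G2=(1+0>=1)=1 G3=G2=1 -> 0011
Step 3: G0=G3=1 G1=G0&G1=0&0=0 G2=(0+1>=1)=1 G3=G2=1 -> 1011
Step 4: G0=G3=1 G1=G0&G1=1&0=0 G2=(1+1>=1)=1 G3=G2=1 -> 1011
Step 5: G0=G3=1 G1=G0&G1=1&0=0 G2=(1+1>=1)=1 G3=G2=1 -> 1011
Step 6: G0=G3=1 G1=G0&G1=1&0=0 G2=(1+1>=1)=1 G3=G2=1 -> 1011

1011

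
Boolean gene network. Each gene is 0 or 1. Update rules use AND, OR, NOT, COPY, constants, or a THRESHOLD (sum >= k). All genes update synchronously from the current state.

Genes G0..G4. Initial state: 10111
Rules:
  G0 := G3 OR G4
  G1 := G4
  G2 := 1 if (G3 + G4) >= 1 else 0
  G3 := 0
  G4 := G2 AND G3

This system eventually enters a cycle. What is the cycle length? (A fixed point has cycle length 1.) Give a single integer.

Answer: 1

Derivation:
Step 0: 10111
Step 1: G0=G3|G4=1|1=1 G1=G4=1 G2=(1+1>=1)=1 G3=0(const) G4=G2&G3=1&1=1 -> 11101
Step 2: G0=G3|G4=0|1=1 G1=G4=1 G2=(0+1>=1)=1 G3=0(const) G4=G2&G3=1&0=0 -> 11100
Step 3: G0=G3|G4=0|0=0 G1=G4=0 G2=(0+0>=1)=0 G3=0(const) G4=G2&G3=1&0=0 -> 00000
Step 4: G0=G3|G4=0|0=0 G1=G4=0 G2=(0+0>=1)=0 G3=0(const) G4=G2&G3=0&0=0 -> 00000
State from step 4 equals state from step 3 -> cycle length 1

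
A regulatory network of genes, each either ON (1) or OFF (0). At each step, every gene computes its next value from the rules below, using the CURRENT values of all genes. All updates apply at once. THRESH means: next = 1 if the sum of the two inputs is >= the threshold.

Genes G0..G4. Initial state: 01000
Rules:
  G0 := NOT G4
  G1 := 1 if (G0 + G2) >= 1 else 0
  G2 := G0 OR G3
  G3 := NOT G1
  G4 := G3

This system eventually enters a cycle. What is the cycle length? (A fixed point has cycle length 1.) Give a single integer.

Step 0: 01000
Step 1: G0=NOT G4=NOT 0=1 G1=(0+0>=1)=0 G2=G0|G3=0|0=0 G3=NOT G1=NOT 1=0 G4=G3=0 -> 10000
Step 2: G0=NOT G4=NOT 0=1 G1=(1+0>=1)=1 G2=G0|G3=1|0=1 G3=NOT G1=NOT 0=1 G4=G3=0 -> 11110
Step 3: G0=NOT G4=NOT 0=1 G1=(1+1>=1)=1 G2=G0|G3=1|1=1 G3=NOT G1=NOT 1=0 G4=G3=1 -> 11101
Step 4: G0=NOT G4=NOT 1=0 G1=(1+1>=1)=1 G2=G0|G3=1|0=1 G3=NOT G1=NOT 1=0 G4=G3=0 -> 01100
Step 5: G0=NOT G4=NOT 0=1 G1=(0+1>=1)=1 G2=G0|G3=0|0=0 G3=NOT G1=NOT 1=0 G4=G3=0 -> 11000
Step 6: G0=NOT G4=NOT 0=1 G1=(1+0>=1)=1 G2=G0|G3=1|0=1 G3=NOT G1=NOT 1=0 G4=G3=0 -> 11100
Step 7: G0=NOT G4=NOT 0=1 G1=(1+1>=1)=1 G2=G0|G3=1|0=1 G3=NOT G1=NOT 1=0 G4=G3=0 -> 11100
State from step 7 equals state from step 6 -> cycle length 1

Answer: 1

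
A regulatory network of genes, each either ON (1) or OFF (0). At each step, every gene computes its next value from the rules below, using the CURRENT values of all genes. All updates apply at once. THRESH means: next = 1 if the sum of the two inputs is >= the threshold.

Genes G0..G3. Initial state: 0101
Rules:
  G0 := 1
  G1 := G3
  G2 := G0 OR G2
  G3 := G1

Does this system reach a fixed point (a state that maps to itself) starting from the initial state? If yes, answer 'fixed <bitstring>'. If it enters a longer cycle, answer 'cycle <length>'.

Step 0: 0101
Step 1: G0=1(const) G1=G3=1 G2=G0|G2=0|0=0 G3=G1=1 -> 1101
Step 2: G0=1(const) G1=G3=1 G2=G0|G2=1|0=1 G3=G1=1 -> 1111
Step 3: G0=1(const) G1=G3=1 G2=G0|G2=1|1=1 G3=G1=1 -> 1111
Fixed point reached at step 2: 1111

Answer: fixed 1111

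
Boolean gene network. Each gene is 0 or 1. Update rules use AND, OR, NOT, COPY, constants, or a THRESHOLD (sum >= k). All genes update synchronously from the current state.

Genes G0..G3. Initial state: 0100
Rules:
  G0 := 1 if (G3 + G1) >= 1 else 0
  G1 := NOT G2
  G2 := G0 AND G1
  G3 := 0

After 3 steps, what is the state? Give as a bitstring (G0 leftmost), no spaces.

Step 1: G0=(0+1>=1)=1 G1=NOT G2=NOT 0=1 G2=G0&G1=0&1=0 G3=0(const) -> 1100
Step 2: G0=(0+1>=1)=1 G1=NOT G2=NOT 0=1 G2=G0&G1=1&1=1 G3=0(const) -> 1110
Step 3: G0=(0+1>=1)=1 G1=NOT G2=NOT 1=0 G2=G0&G1=1&1=1 G3=0(const) -> 1010

1010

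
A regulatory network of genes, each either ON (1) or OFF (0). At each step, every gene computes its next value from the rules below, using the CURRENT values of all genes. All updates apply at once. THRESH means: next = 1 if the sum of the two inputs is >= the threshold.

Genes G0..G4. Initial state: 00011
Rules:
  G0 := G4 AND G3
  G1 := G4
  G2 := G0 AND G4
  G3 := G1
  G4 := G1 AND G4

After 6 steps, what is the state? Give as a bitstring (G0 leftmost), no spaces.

Step 1: G0=G4&G3=1&1=1 G1=G4=1 G2=G0&G4=0&1=0 G3=G1=0 G4=G1&G4=0&1=0 -> 11000
Step 2: G0=G4&G3=0&0=0 G1=G4=0 G2=G0&G4=1&0=0 G3=G1=1 G4=G1&G4=1&0=0 -> 00010
Step 3: G0=G4&G3=0&1=0 G1=G4=0 G2=G0&G4=0&0=0 G3=G1=0 G4=G1&G4=0&0=0 -> 00000
Step 4: G0=G4&G3=0&0=0 G1=G4=0 G2=G0&G4=0&0=0 G3=G1=0 G4=G1&G4=0&0=0 -> 00000
Step 5: G0=G4&G3=0&0=0 G1=G4=0 G2=G0&G4=0&0=0 G3=G1=0 G4=G1&G4=0&0=0 -> 00000
Step 6: G0=G4&G3=0&0=0 G1=G4=0 G2=G0&G4=0&0=0 G3=G1=0 G4=G1&G4=0&0=0 -> 00000

00000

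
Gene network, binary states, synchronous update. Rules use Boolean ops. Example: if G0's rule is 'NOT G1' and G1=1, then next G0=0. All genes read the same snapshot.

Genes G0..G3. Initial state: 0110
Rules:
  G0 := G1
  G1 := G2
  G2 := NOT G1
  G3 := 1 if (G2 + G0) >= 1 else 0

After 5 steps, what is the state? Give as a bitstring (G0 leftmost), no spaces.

Step 1: G0=G1=1 G1=G2=1 G2=NOT G1=NOT 1=0 G3=(1+0>=1)=1 -> 1101
Step 2: G0=G1=1 G1=G2=0 G2=NOT G1=NOT 1=0 G3=(0+1>=1)=1 -> 1001
Step 3: G0=G1=0 G1=G2=0 G2=NOT G1=NOT 0=1 G3=(0+1>=1)=1 -> 0011
Step 4: G0=G1=0 G1=G2=1 G2=NOT G1=NOT 0=1 G3=(1+0>=1)=1 -> 0111
Step 5: G0=G1=1 G1=G2=1 G2=NOT G1=NOT 1=0 G3=(1+0>=1)=1 -> 1101

1101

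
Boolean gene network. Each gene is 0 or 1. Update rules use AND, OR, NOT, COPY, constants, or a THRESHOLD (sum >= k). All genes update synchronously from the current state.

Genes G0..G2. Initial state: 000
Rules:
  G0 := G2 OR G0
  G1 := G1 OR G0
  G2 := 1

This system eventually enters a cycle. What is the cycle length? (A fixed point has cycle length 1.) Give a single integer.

Step 0: 000
Step 1: G0=G2|G0=0|0=0 G1=G1|G0=0|0=0 G2=1(const) -> 001
Step 2: G0=G2|G0=1|0=1 G1=G1|G0=0|0=0 G2=1(const) -> 101
Step 3: G0=G2|G0=1|1=1 G1=G1|G0=0|1=1 G2=1(const) -> 111
Step 4: G0=G2|G0=1|1=1 G1=G1|G0=1|1=1 G2=1(const) -> 111
State from step 4 equals state from step 3 -> cycle length 1

Answer: 1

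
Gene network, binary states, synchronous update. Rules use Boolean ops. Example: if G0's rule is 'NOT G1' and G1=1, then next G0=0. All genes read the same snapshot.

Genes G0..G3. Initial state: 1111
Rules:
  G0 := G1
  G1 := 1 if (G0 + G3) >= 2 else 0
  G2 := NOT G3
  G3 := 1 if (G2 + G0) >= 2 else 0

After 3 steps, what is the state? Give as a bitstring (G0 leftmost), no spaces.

Step 1: G0=G1=1 G1=(1+1>=2)=1 G2=NOT G3=NOT 1=0 G3=(1+1>=2)=1 -> 1101
Step 2: G0=G1=1 G1=(1+1>=2)=1 G2=NOT G3=NOT 1=0 G3=(0+1>=2)=0 -> 1100
Step 3: G0=G1=1 G1=(1+0>=2)=0 G2=NOT G3=NOT 0=1 G3=(0+1>=2)=0 -> 1010

1010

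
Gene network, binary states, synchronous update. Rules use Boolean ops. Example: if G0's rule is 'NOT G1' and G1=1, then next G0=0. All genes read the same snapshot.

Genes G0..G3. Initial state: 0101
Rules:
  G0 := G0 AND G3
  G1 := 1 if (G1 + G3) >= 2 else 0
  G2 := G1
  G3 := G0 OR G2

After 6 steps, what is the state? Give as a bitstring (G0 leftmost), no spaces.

Step 1: G0=G0&G3=0&1=0 G1=(1+1>=2)=1 G2=G1=1 G3=G0|G2=0|0=0 -> 0110
Step 2: G0=G0&G3=0&0=0 G1=(1+0>=2)=0 G2=G1=1 G3=G0|G2=0|1=1 -> 0011
Step 3: G0=G0&G3=0&1=0 G1=(0+1>=2)=0 G2=G1=0 G3=G0|G2=0|1=1 -> 0001
Step 4: G0=G0&G3=0&1=0 G1=(0+1>=2)=0 G2=G1=0 G3=G0|G2=0|0=0 -> 0000
Step 5: G0=G0&G3=0&0=0 G1=(0+0>=2)=0 G2=G1=0 G3=G0|G2=0|0=0 -> 0000
Step 6: G0=G0&G3=0&0=0 G1=(0+0>=2)=0 G2=G1=0 G3=G0|G2=0|0=0 -> 0000

0000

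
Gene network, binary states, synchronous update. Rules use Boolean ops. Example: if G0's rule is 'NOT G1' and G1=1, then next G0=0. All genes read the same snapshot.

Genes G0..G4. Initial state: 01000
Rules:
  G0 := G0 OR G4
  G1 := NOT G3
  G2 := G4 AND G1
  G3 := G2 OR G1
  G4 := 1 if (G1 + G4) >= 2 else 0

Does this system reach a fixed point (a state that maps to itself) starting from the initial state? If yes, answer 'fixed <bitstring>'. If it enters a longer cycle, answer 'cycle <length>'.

Answer: cycle 4

Derivation:
Step 0: 01000
Step 1: G0=G0|G4=0|0=0 G1=NOT G3=NOT 0=1 G2=G4&G1=0&1=0 G3=G2|G1=0|1=1 G4=(1+0>=2)=0 -> 01010
Step 2: G0=G0|G4=0|0=0 G1=NOT G3=NOT 1=0 G2=G4&G1=0&1=0 G3=G2|G1=0|1=1 G4=(1+0>=2)=0 -> 00010
Step 3: G0=G0|G4=0|0=0 G1=NOT G3=NOT 1=0 G2=G4&G1=0&0=0 G3=G2|G1=0|0=0 G4=(0+0>=2)=0 -> 00000
Step 4: G0=G0|G4=0|0=0 G1=NOT G3=NOT 0=1 G2=G4&G1=0&0=0 G3=G2|G1=0|0=0 G4=(0+0>=2)=0 -> 01000
Cycle of length 4 starting at step 0 -> no fixed point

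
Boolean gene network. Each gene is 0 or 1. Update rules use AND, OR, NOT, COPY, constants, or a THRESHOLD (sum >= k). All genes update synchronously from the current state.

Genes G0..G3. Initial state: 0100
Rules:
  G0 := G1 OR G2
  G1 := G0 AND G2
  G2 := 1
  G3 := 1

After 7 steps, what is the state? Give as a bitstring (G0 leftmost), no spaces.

Step 1: G0=G1|G2=1|0=1 G1=G0&G2=0&0=0 G2=1(const) G3=1(const) -> 1011
Step 2: G0=G1|G2=0|1=1 G1=G0&G2=1&1=1 G2=1(const) G3=1(const) -> 1111
Step 3: G0=G1|G2=1|1=1 G1=G0&G2=1&1=1 G2=1(const) G3=1(const) -> 1111
Step 4: G0=G1|G2=1|1=1 G1=G0&G2=1&1=1 G2=1(const) G3=1(const) -> 1111
Step 5: G0=G1|G2=1|1=1 G1=G0&G2=1&1=1 G2=1(const) G3=1(const) -> 1111
Step 6: G0=G1|G2=1|1=1 G1=G0&G2=1&1=1 G2=1(const) G3=1(const) -> 1111
Step 7: G0=G1|G2=1|1=1 G1=G0&G2=1&1=1 G2=1(const) G3=1(const) -> 1111

1111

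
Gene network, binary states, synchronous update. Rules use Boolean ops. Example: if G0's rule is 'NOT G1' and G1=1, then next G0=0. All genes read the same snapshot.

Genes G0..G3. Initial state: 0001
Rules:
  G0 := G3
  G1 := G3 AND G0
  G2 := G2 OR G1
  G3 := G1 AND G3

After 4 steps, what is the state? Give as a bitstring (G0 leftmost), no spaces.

Step 1: G0=G3=1 G1=G3&G0=1&0=0 G2=G2|G1=0|0=0 G3=G1&G3=0&1=0 -> 1000
Step 2: G0=G3=0 G1=G3&G0=0&1=0 G2=G2|G1=0|0=0 G3=G1&G3=0&0=0 -> 0000
Step 3: G0=G3=0 G1=G3&G0=0&0=0 G2=G2|G1=0|0=0 G3=G1&G3=0&0=0 -> 0000
Step 4: G0=G3=0 G1=G3&G0=0&0=0 G2=G2|G1=0|0=0 G3=G1&G3=0&0=0 -> 0000

0000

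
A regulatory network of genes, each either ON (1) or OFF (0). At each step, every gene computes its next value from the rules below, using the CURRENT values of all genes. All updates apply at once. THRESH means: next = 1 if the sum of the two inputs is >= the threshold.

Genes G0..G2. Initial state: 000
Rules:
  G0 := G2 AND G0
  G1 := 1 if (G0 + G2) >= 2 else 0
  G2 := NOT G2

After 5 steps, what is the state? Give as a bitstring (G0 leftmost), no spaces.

Step 1: G0=G2&G0=0&0=0 G1=(0+0>=2)=0 G2=NOT G2=NOT 0=1 -> 001
Step 2: G0=G2&G0=1&0=0 G1=(0+1>=2)=0 G2=NOT G2=NOT 1=0 -> 000
Step 3: G0=G2&G0=0&0=0 G1=(0+0>=2)=0 G2=NOT G2=NOT 0=1 -> 001
Step 4: G0=G2&G0=1&0=0 G1=(0+1>=2)=0 G2=NOT G2=NOT 1=0 -> 000
Step 5: G0=G2&G0=0&0=0 G1=(0+0>=2)=0 G2=NOT G2=NOT 0=1 -> 001

001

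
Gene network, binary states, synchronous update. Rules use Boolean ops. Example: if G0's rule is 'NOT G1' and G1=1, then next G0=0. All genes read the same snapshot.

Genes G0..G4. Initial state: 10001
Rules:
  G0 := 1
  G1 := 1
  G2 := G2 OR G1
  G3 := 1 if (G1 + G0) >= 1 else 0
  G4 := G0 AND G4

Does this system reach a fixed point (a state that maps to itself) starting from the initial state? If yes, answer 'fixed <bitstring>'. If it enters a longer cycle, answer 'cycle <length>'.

Step 0: 10001
Step 1: G0=1(const) G1=1(const) G2=G2|G1=0|0=0 G3=(0+1>=1)=1 G4=G0&G4=1&1=1 -> 11011
Step 2: G0=1(const) G1=1(const) G2=G2|G1=0|1=1 G3=(1+1>=1)=1 G4=G0&G4=1&1=1 -> 11111
Step 3: G0=1(const) G1=1(const) G2=G2|G1=1|1=1 G3=(1+1>=1)=1 G4=G0&G4=1&1=1 -> 11111
Fixed point reached at step 2: 11111

Answer: fixed 11111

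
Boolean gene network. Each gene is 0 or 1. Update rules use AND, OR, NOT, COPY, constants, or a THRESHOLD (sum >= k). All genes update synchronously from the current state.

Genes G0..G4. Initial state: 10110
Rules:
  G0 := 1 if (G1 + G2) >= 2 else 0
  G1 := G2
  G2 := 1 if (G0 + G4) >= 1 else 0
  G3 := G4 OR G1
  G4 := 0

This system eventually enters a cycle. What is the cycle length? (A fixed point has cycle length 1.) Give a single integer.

Answer: 1

Derivation:
Step 0: 10110
Step 1: G0=(0+1>=2)=0 G1=G2=1 G2=(1+0>=1)=1 G3=G4|G1=0|0=0 G4=0(const) -> 01100
Step 2: G0=(1+1>=2)=1 G1=G2=1 G2=(0+0>=1)=0 G3=G4|G1=0|1=1 G4=0(const) -> 11010
Step 3: G0=(1+0>=2)=0 G1=G2=0 G2=(1+0>=1)=1 G3=G4|G1=0|1=1 G4=0(const) -> 00110
Step 4: G0=(0+1>=2)=0 G1=G2=1 G2=(0+0>=1)=0 G3=G4|G1=0|0=0 G4=0(const) -> 01000
Step 5: G0=(1+0>=2)=0 G1=G2=0 G2=(0+0>=1)=0 G3=G4|G1=0|1=1 G4=0(const) -> 00010
Step 6: G0=(0+0>=2)=0 G1=G2=0 G2=(0+0>=1)=0 G3=G4|G1=0|0=0 G4=0(const) -> 00000
Step 7: G0=(0+0>=2)=0 G1=G2=0 G2=(0+0>=1)=0 G3=G4|G1=0|0=0 G4=0(const) -> 00000
State from step 7 equals state from step 6 -> cycle length 1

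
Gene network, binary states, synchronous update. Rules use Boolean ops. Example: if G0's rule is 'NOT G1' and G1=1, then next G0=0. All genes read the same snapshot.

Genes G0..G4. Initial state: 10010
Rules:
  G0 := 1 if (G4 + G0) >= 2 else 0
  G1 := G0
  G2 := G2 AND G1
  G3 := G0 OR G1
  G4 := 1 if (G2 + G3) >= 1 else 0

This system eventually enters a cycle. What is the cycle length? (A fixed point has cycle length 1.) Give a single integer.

Answer: 1

Derivation:
Step 0: 10010
Step 1: G0=(0+1>=2)=0 G1=G0=1 G2=G2&G1=0&0=0 G3=G0|G1=1|0=1 G4=(0+1>=1)=1 -> 01011
Step 2: G0=(1+0>=2)=0 G1=G0=0 G2=G2&G1=0&1=0 G3=G0|G1=0|1=1 G4=(0+1>=1)=1 -> 00011
Step 3: G0=(1+0>=2)=0 G1=G0=0 G2=G2&G1=0&0=0 G3=G0|G1=0|0=0 G4=(0+1>=1)=1 -> 00001
Step 4: G0=(1+0>=2)=0 G1=G0=0 G2=G2&G1=0&0=0 G3=G0|G1=0|0=0 G4=(0+0>=1)=0 -> 00000
Step 5: G0=(0+0>=2)=0 G1=G0=0 G2=G2&G1=0&0=0 G3=G0|G1=0|0=0 G4=(0+0>=1)=0 -> 00000
State from step 5 equals state from step 4 -> cycle length 1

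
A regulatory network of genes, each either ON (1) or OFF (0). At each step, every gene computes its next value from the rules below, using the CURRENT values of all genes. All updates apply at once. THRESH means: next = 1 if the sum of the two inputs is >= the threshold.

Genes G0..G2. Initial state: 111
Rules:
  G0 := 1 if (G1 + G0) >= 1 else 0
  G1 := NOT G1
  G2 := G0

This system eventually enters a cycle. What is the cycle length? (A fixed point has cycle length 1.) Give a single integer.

Step 0: 111
Step 1: G0=(1+1>=1)=1 G1=NOT G1=NOT 1=0 G2=G0=1 -> 101
Step 2: G0=(0+1>=1)=1 G1=NOT G1=NOT 0=1 G2=G0=1 -> 111
State from step 2 equals state from step 0 -> cycle length 2

Answer: 2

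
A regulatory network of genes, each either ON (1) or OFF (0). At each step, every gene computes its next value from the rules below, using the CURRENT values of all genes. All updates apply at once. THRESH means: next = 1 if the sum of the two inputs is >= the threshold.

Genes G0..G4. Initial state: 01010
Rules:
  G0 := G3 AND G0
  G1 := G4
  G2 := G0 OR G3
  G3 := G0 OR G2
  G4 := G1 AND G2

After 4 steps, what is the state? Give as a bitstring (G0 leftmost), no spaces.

Step 1: G0=G3&G0=1&0=0 G1=G4=0 G2=G0|G3=0|1=1 G3=G0|G2=0|0=0 G4=G1&G2=1&0=0 -> 00100
Step 2: G0=G3&G0=0&0=0 G1=G4=0 G2=G0|G3=0|0=0 G3=G0|G2=0|1=1 G4=G1&G2=0&1=0 -> 00010
Step 3: G0=G3&G0=1&0=0 G1=G4=0 G2=G0|G3=0|1=1 G3=G0|G2=0|0=0 G4=G1&G2=0&0=0 -> 00100
Step 4: G0=G3&G0=0&0=0 G1=G4=0 G2=G0|G3=0|0=0 G3=G0|G2=0|1=1 G4=G1&G2=0&1=0 -> 00010

00010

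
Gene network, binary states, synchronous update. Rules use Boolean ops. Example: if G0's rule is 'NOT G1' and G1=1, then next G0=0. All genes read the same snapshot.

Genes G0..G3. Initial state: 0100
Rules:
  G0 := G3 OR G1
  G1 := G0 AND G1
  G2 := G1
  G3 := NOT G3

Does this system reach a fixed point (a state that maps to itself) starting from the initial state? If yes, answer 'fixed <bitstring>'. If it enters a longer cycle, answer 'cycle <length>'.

Answer: cycle 2

Derivation:
Step 0: 0100
Step 1: G0=G3|G1=0|1=1 G1=G0&G1=0&1=0 G2=G1=1 G3=NOT G3=NOT 0=1 -> 1011
Step 2: G0=G3|G1=1|0=1 G1=G0&G1=1&0=0 G2=G1=0 G3=NOT G3=NOT 1=0 -> 1000
Step 3: G0=G3|G1=0|0=0 G1=G0&G1=1&0=0 G2=G1=0 G3=NOT G3=NOT 0=1 -> 0001
Step 4: G0=G3|G1=1|0=1 G1=G0&G1=0&0=0 G2=G1=0 G3=NOT G3=NOT 1=0 -> 1000
Cycle of length 2 starting at step 2 -> no fixed point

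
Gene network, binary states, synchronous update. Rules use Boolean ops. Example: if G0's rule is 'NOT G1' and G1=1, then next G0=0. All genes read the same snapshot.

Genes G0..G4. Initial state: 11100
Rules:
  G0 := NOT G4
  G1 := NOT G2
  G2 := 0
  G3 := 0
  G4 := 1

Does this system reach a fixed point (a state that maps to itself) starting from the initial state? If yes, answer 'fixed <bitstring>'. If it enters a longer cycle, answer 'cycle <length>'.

Step 0: 11100
Step 1: G0=NOT G4=NOT 0=1 G1=NOT G2=NOT 1=0 G2=0(const) G3=0(const) G4=1(const) -> 10001
Step 2: G0=NOT G4=NOT 1=0 G1=NOT G2=NOT 0=1 G2=0(const) G3=0(const) G4=1(const) -> 01001
Step 3: G0=NOT G4=NOT 1=0 G1=NOT G2=NOT 0=1 G2=0(const) G3=0(const) G4=1(const) -> 01001
Fixed point reached at step 2: 01001

Answer: fixed 01001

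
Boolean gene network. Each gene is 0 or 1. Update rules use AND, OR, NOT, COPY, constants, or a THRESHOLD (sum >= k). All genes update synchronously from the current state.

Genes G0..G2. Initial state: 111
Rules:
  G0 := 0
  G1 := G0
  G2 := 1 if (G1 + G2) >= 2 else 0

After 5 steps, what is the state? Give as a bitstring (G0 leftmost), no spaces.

Step 1: G0=0(const) G1=G0=1 G2=(1+1>=2)=1 -> 011
Step 2: G0=0(const) G1=G0=0 G2=(1+1>=2)=1 -> 001
Step 3: G0=0(const) G1=G0=0 G2=(0+1>=2)=0 -> 000
Step 4: G0=0(const) G1=G0=0 G2=(0+0>=2)=0 -> 000
Step 5: G0=0(const) G1=G0=0 G2=(0+0>=2)=0 -> 000

000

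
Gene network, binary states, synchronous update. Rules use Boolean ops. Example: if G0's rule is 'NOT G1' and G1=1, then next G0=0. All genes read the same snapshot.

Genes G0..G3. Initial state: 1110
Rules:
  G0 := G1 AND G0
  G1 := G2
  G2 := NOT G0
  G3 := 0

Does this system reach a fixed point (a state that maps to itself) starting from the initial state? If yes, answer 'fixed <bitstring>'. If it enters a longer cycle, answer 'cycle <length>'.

Step 0: 1110
Step 1: G0=G1&G0=1&1=1 G1=G2=1 G2=NOT G0=NOT 1=0 G3=0(const) -> 1100
Step 2: G0=G1&G0=1&1=1 G1=G2=0 G2=NOT G0=NOT 1=0 G3=0(const) -> 1000
Step 3: G0=G1&G0=0&1=0 G1=G2=0 G2=NOT G0=NOT 1=0 G3=0(const) -> 0000
Step 4: G0=G1&G0=0&0=0 G1=G2=0 G2=NOT G0=NOT 0=1 G3=0(const) -> 0010
Step 5: G0=G1&G0=0&0=0 G1=G2=1 G2=NOT G0=NOT 0=1 G3=0(const) -> 0110
Step 6: G0=G1&G0=1&0=0 G1=G2=1 G2=NOT G0=NOT 0=1 G3=0(const) -> 0110
Fixed point reached at step 5: 0110

Answer: fixed 0110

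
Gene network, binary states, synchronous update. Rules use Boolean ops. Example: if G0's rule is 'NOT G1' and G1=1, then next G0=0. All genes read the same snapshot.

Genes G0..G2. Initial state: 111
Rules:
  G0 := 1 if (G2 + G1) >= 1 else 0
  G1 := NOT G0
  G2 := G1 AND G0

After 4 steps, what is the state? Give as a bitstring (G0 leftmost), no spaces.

Step 1: G0=(1+1>=1)=1 G1=NOT G0=NOT 1=0 G2=G1&G0=1&1=1 -> 101
Step 2: G0=(1+0>=1)=1 G1=NOT G0=NOT 1=0 G2=G1&G0=0&1=0 -> 100
Step 3: G0=(0+0>=1)=0 G1=NOT G0=NOT 1=0 G2=G1&G0=0&1=0 -> 000
Step 4: G0=(0+0>=1)=0 G1=NOT G0=NOT 0=1 G2=G1&G0=0&0=0 -> 010

010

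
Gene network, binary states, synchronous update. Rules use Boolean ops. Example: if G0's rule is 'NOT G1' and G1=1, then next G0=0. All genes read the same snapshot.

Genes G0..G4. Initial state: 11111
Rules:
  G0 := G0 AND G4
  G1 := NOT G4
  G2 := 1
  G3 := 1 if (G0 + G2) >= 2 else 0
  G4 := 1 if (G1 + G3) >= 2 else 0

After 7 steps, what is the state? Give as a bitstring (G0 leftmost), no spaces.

Step 1: G0=G0&G4=1&1=1 G1=NOT G4=NOT 1=0 G2=1(const) G3=(1+1>=2)=1 G4=(1+1>=2)=1 -> 10111
Step 2: G0=G0&G4=1&1=1 G1=NOT G4=NOT 1=0 G2=1(const) G3=(1+1>=2)=1 G4=(0+1>=2)=0 -> 10110
Step 3: G0=G0&G4=1&0=0 G1=NOT G4=NOT 0=1 G2=1(const) G3=(1+1>=2)=1 G4=(0+1>=2)=0 -> 01110
Step 4: G0=G0&G4=0&0=0 G1=NOT G4=NOT 0=1 G2=1(const) G3=(0+1>=2)=0 G4=(1+1>=2)=1 -> 01101
Step 5: G0=G0&G4=0&1=0 G1=NOT G4=NOT 1=0 G2=1(const) G3=(0+1>=2)=0 G4=(1+0>=2)=0 -> 00100
Step 6: G0=G0&G4=0&0=0 G1=NOT G4=NOT 0=1 G2=1(const) G3=(0+1>=2)=0 G4=(0+0>=2)=0 -> 01100
Step 7: G0=G0&G4=0&0=0 G1=NOT G4=NOT 0=1 G2=1(const) G3=(0+1>=2)=0 G4=(1+0>=2)=0 -> 01100

01100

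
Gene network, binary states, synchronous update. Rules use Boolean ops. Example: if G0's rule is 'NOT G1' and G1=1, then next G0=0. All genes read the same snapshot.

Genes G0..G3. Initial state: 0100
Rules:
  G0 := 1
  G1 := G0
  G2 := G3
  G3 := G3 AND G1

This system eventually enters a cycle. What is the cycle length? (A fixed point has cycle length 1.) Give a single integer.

Answer: 1

Derivation:
Step 0: 0100
Step 1: G0=1(const) G1=G0=0 G2=G3=0 G3=G3&G1=0&1=0 -> 1000
Step 2: G0=1(const) G1=G0=1 G2=G3=0 G3=G3&G1=0&0=0 -> 1100
Step 3: G0=1(const) G1=G0=1 G2=G3=0 G3=G3&G1=0&1=0 -> 1100
State from step 3 equals state from step 2 -> cycle length 1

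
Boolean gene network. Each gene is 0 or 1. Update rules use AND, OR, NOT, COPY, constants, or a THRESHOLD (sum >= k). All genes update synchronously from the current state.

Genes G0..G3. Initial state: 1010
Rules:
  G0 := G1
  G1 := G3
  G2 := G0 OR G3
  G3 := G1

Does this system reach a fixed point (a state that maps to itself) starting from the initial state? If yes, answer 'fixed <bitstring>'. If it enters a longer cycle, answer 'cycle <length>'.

Answer: fixed 0000

Derivation:
Step 0: 1010
Step 1: G0=G1=0 G1=G3=0 G2=G0|G3=1|0=1 G3=G1=0 -> 0010
Step 2: G0=G1=0 G1=G3=0 G2=G0|G3=0|0=0 G3=G1=0 -> 0000
Step 3: G0=G1=0 G1=G3=0 G2=G0|G3=0|0=0 G3=G1=0 -> 0000
Fixed point reached at step 2: 0000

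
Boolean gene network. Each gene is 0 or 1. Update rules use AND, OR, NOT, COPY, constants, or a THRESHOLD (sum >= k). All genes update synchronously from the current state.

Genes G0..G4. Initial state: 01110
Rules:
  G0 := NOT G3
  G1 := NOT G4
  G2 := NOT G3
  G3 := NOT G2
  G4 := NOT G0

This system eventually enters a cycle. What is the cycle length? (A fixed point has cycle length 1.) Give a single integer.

Step 0: 01110
Step 1: G0=NOT G3=NOT 1=0 G1=NOT G4=NOT 0=1 G2=NOT G3=NOT 1=0 G3=NOT G2=NOT 1=0 G4=NOT G0=NOT 0=1 -> 01001
Step 2: G0=NOT G3=NOT 0=1 G1=NOT G4=NOT 1=0 G2=NOT G3=NOT 0=1 G3=NOT G2=NOT 0=1 G4=NOT G0=NOT 0=1 -> 10111
Step 3: G0=NOT G3=NOT 1=0 G1=NOT G4=NOT 1=0 G2=NOT G3=NOT 1=0 G3=NOT G2=NOT 1=0 G4=NOT G0=NOT 1=0 -> 00000
Step 4: G0=NOT G3=NOT 0=1 G1=NOT G4=NOT 0=1 G2=NOT G3=NOT 0=1 G3=NOT G2=NOT 0=1 G4=NOT G0=NOT 0=1 -> 11111
Step 5: G0=NOT G3=NOT 1=0 G1=NOT G4=NOT 1=0 G2=NOT G3=NOT 1=0 G3=NOT G2=NOT 1=0 G4=NOT G0=NOT 1=0 -> 00000
State from step 5 equals state from step 3 -> cycle length 2

Answer: 2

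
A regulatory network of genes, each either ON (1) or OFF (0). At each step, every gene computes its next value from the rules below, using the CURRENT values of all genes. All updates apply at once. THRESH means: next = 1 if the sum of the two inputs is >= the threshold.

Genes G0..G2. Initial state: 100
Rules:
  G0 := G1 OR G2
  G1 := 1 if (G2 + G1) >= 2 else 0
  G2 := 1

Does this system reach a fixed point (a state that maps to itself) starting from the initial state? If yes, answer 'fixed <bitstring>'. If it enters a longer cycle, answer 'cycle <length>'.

Step 0: 100
Step 1: G0=G1|G2=0|0=0 G1=(0+0>=2)=0 G2=1(const) -> 001
Step 2: G0=G1|G2=0|1=1 G1=(1+0>=2)=0 G2=1(const) -> 101
Step 3: G0=G1|G2=0|1=1 G1=(1+0>=2)=0 G2=1(const) -> 101
Fixed point reached at step 2: 101

Answer: fixed 101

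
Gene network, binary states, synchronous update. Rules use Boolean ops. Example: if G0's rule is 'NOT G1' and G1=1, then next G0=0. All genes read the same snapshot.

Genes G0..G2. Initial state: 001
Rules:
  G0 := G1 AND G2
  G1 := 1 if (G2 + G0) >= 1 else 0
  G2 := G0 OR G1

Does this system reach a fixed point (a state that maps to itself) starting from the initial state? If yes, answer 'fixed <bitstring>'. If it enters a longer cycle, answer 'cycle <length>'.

Step 0: 001
Step 1: G0=G1&G2=0&1=0 G1=(1+0>=1)=1 G2=G0|G1=0|0=0 -> 010
Step 2: G0=G1&G2=1&0=0 G1=(0+0>=1)=0 G2=G0|G1=0|1=1 -> 001
Cycle of length 2 starting at step 0 -> no fixed point

Answer: cycle 2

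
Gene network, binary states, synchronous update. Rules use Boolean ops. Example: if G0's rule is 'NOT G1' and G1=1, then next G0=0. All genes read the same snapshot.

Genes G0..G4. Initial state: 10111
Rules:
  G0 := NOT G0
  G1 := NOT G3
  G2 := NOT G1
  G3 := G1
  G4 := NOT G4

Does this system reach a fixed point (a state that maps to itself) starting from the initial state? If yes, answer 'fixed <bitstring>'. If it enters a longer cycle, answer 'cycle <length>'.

Answer: cycle 4

Derivation:
Step 0: 10111
Step 1: G0=NOT G0=NOT 1=0 G1=NOT G3=NOT 1=0 G2=NOT G1=NOT 0=1 G3=G1=0 G4=NOT G4=NOT 1=0 -> 00100
Step 2: G0=NOT G0=NOT 0=1 G1=NOT G3=NOT 0=1 G2=NOT G1=NOT 0=1 G3=G1=0 G4=NOT G4=NOT 0=1 -> 11101
Step 3: G0=NOT G0=NOT 1=0 G1=NOT G3=NOT 0=1 G2=NOT G1=NOT 1=0 G3=G1=1 G4=NOT G4=NOT 1=0 -> 01010
Step 4: G0=NOT G0=NOT 0=1 G1=NOT G3=NOT 1=0 G2=NOT G1=NOT 1=0 G3=G1=1 G4=NOT G4=NOT 0=1 -> 10011
Step 5: G0=NOT G0=NOT 1=0 G1=NOT G3=NOT 1=0 G2=NOT G1=NOT 0=1 G3=G1=0 G4=NOT G4=NOT 1=0 -> 00100
Cycle of length 4 starting at step 1 -> no fixed point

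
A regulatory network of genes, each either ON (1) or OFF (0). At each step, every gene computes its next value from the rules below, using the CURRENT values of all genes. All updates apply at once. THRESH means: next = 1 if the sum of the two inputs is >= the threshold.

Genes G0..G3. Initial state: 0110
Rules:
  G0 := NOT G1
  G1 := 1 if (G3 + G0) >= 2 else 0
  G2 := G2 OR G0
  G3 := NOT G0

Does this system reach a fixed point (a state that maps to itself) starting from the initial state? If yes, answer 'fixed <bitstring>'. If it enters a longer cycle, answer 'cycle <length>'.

Answer: cycle 3

Derivation:
Step 0: 0110
Step 1: G0=NOT G1=NOT 1=0 G1=(0+0>=2)=0 G2=G2|G0=1|0=1 G3=NOT G0=NOT 0=1 -> 0011
Step 2: G0=NOT G1=NOT 0=1 G1=(1+0>=2)=0 G2=G2|G0=1|0=1 G3=NOT G0=NOT 0=1 -> 1011
Step 3: G0=NOT G1=NOT 0=1 G1=(1+1>=2)=1 G2=G2|G0=1|1=1 G3=NOT G0=NOT 1=0 -> 1110
Step 4: G0=NOT G1=NOT 1=0 G1=(0+1>=2)=0 G2=G2|G0=1|1=1 G3=NOT G0=NOT 1=0 -> 0010
Step 5: G0=NOT G1=NOT 0=1 G1=(0+0>=2)=0 G2=G2|G0=1|0=1 G3=NOT G0=NOT 0=1 -> 1011
Cycle of length 3 starting at step 2 -> no fixed point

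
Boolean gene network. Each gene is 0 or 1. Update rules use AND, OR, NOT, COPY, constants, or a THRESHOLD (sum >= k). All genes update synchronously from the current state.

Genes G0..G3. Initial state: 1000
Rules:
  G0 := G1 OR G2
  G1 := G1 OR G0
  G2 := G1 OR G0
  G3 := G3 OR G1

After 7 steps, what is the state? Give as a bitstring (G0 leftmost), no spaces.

Step 1: G0=G1|G2=0|0=0 G1=G1|G0=0|1=1 G2=G1|G0=0|1=1 G3=G3|G1=0|0=0 -> 0110
Step 2: G0=G1|G2=1|1=1 G1=G1|G0=1|0=1 G2=G1|G0=1|0=1 G3=G3|G1=0|1=1 -> 1111
Step 3: G0=G1|G2=1|1=1 G1=G1|G0=1|1=1 G2=G1|G0=1|1=1 G3=G3|G1=1|1=1 -> 1111
Step 4: G0=G1|G2=1|1=1 G1=G1|G0=1|1=1 G2=G1|G0=1|1=1 G3=G3|G1=1|1=1 -> 1111
Step 5: G0=G1|G2=1|1=1 G1=G1|G0=1|1=1 G2=G1|G0=1|1=1 G3=G3|G1=1|1=1 -> 1111
Step 6: G0=G1|G2=1|1=1 G1=G1|G0=1|1=1 G2=G1|G0=1|1=1 G3=G3|G1=1|1=1 -> 1111
Step 7: G0=G1|G2=1|1=1 G1=G1|G0=1|1=1 G2=G1|G0=1|1=1 G3=G3|G1=1|1=1 -> 1111

1111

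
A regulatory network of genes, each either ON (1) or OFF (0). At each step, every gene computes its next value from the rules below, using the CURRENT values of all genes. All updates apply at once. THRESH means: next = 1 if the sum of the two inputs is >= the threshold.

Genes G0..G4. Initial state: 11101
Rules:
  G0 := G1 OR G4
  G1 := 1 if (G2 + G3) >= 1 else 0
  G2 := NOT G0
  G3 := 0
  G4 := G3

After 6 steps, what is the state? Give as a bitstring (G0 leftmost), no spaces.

Step 1: G0=G1|G4=1|1=1 G1=(1+0>=1)=1 G2=NOT G0=NOT 1=0 G3=0(const) G4=G3=0 -> 11000
Step 2: G0=G1|G4=1|0=1 G1=(0+0>=1)=0 G2=NOT G0=NOT 1=0 G3=0(const) G4=G3=0 -> 10000
Step 3: G0=G1|G4=0|0=0 G1=(0+0>=1)=0 G2=NOT G0=NOT 1=0 G3=0(const) G4=G3=0 -> 00000
Step 4: G0=G1|G4=0|0=0 G1=(0+0>=1)=0 G2=NOT G0=NOT 0=1 G3=0(const) G4=G3=0 -> 00100
Step 5: G0=G1|G4=0|0=0 G1=(1+0>=1)=1 G2=NOT G0=NOT 0=1 G3=0(const) G4=G3=0 -> 01100
Step 6: G0=G1|G4=1|0=1 G1=(1+0>=1)=1 G2=NOT G0=NOT 0=1 G3=0(const) G4=G3=0 -> 11100

11100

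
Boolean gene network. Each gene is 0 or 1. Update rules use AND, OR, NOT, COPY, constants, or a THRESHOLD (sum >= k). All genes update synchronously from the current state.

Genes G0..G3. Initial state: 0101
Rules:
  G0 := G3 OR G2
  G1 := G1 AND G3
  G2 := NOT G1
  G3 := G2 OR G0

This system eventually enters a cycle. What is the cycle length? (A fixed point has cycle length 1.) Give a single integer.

Step 0: 0101
Step 1: G0=G3|G2=1|0=1 G1=G1&G3=1&1=1 G2=NOT G1=NOT 1=0 G3=G2|G0=0|0=0 -> 1100
Step 2: G0=G3|G2=0|0=0 G1=G1&G3=1&0=0 G2=NOT G1=NOT 1=0 G3=G2|G0=0|1=1 -> 0001
Step 3: G0=G3|G2=1|0=1 G1=G1&G3=0&1=0 G2=NOT G1=NOT 0=1 G3=G2|G0=0|0=0 -> 1010
Step 4: G0=G3|G2=0|1=1 G1=G1&G3=0&0=0 G2=NOT G1=NOT 0=1 G3=G2|G0=1|1=1 -> 1011
Step 5: G0=G3|G2=1|1=1 G1=G1&G3=0&1=0 G2=NOT G1=NOT 0=1 G3=G2|G0=1|1=1 -> 1011
State from step 5 equals state from step 4 -> cycle length 1

Answer: 1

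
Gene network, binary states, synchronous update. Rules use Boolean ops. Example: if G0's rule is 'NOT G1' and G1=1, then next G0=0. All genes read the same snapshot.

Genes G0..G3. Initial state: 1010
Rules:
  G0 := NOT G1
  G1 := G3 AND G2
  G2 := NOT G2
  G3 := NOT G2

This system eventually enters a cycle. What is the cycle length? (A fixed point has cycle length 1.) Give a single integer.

Answer: 2

Derivation:
Step 0: 1010
Step 1: G0=NOT G1=NOT 0=1 G1=G3&G2=0&1=0 G2=NOT G2=NOT 1=0 G3=NOT G2=NOT 1=0 -> 1000
Step 2: G0=NOT G1=NOT 0=1 G1=G3&G2=0&0=0 G2=NOT G2=NOT 0=1 G3=NOT G2=NOT 0=1 -> 1011
Step 3: G0=NOT G1=NOT 0=1 G1=G3&G2=1&1=1 G2=NOT G2=NOT 1=0 G3=NOT G2=NOT 1=0 -> 1100
Step 4: G0=NOT G1=NOT 1=0 G1=G3&G2=0&0=0 G2=NOT G2=NOT 0=1 G3=NOT G2=NOT 0=1 -> 0011
Step 5: G0=NOT G1=NOT 0=1 G1=G3&G2=1&1=1 G2=NOT G2=NOT 1=0 G3=NOT G2=NOT 1=0 -> 1100
State from step 5 equals state from step 3 -> cycle length 2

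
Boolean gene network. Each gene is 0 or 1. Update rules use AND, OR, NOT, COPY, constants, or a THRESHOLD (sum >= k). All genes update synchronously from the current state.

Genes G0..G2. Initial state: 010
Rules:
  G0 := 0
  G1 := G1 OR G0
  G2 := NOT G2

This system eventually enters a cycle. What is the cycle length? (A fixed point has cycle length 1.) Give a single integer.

Answer: 2

Derivation:
Step 0: 010
Step 1: G0=0(const) G1=G1|G0=1|0=1 G2=NOT G2=NOT 0=1 -> 011
Step 2: G0=0(const) G1=G1|G0=1|0=1 G2=NOT G2=NOT 1=0 -> 010
State from step 2 equals state from step 0 -> cycle length 2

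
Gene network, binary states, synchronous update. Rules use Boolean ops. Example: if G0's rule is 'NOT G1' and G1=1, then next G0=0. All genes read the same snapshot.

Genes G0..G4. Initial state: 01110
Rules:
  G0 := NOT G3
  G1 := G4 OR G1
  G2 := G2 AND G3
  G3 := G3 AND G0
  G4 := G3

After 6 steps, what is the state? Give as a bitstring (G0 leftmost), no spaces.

Step 1: G0=NOT G3=NOT 1=0 G1=G4|G1=0|1=1 G2=G2&G3=1&1=1 G3=G3&G0=1&0=0 G4=G3=1 -> 01101
Step 2: G0=NOT G3=NOT 0=1 G1=G4|G1=1|1=1 G2=G2&G3=1&0=0 G3=G3&G0=0&0=0 G4=G3=0 -> 11000
Step 3: G0=NOT G3=NOT 0=1 G1=G4|G1=0|1=1 G2=G2&G3=0&0=0 G3=G3&G0=0&1=0 G4=G3=0 -> 11000
Step 4: G0=NOT G3=NOT 0=1 G1=G4|G1=0|1=1 G2=G2&G3=0&0=0 G3=G3&G0=0&1=0 G4=G3=0 -> 11000
Step 5: G0=NOT G3=NOT 0=1 G1=G4|G1=0|1=1 G2=G2&G3=0&0=0 G3=G3&G0=0&1=0 G4=G3=0 -> 11000
Step 6: G0=NOT G3=NOT 0=1 G1=G4|G1=0|1=1 G2=G2&G3=0&0=0 G3=G3&G0=0&1=0 G4=G3=0 -> 11000

11000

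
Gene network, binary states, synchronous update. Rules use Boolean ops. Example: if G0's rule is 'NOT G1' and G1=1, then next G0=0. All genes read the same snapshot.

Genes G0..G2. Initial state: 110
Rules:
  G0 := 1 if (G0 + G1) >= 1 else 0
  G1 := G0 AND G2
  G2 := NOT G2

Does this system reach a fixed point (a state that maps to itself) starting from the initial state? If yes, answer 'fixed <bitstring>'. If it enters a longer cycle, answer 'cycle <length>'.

Answer: cycle 2

Derivation:
Step 0: 110
Step 1: G0=(1+1>=1)=1 G1=G0&G2=1&0=0 G2=NOT G2=NOT 0=1 -> 101
Step 2: G0=(1+0>=1)=1 G1=G0&G2=1&1=1 G2=NOT G2=NOT 1=0 -> 110
Cycle of length 2 starting at step 0 -> no fixed point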